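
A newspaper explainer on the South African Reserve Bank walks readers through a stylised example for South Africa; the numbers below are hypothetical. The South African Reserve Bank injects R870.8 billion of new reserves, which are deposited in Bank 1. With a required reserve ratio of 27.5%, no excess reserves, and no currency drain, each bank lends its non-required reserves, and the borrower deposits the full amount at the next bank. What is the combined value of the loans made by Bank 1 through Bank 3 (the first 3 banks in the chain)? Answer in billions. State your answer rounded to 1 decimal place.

Bank i lends (1 − rr)^i of the original deposit: Bank 1 lends 870.8·0.7250 = 631.3300, Bank 2 lends 870.8·0.7250² ≈ 457.7142, and so on.
Summing a geometric series: total = 870.8·[0.7250·(1 − 0.7250^3) / (1 − 0.7250)] ≈ 1420.8871 billion.

R1420.9 billion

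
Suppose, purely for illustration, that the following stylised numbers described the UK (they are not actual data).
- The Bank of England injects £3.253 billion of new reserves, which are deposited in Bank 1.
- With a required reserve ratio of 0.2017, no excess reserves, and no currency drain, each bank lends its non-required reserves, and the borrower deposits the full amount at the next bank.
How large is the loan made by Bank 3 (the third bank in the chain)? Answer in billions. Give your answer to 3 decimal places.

£1.655 billion

Each bank lends a fraction (1 − rr) = 0.7983 of the deposit it receives, so Bank 3 receives 3.253·0.7983^2 and lends 3.253·0.7983^3 ≈ 1.6549 billion.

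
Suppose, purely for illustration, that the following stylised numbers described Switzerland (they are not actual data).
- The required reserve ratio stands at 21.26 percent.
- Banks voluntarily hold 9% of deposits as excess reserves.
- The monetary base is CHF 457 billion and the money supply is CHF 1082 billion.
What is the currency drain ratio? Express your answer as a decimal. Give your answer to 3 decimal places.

Using m = M/MB = 1082/457 ≈ 2.367615. From m = (1 + c)/(c + rr + e), rearranging gives 1 + c = m·(c + rr + e), so c·(1 − m) = m·(rr + e) − 1.
Hence c = [m·(rr + e) − 1]/(1 − m) = [2.367615 × (0.2126 + 0.09) − 1] / (1 − 2.367615) ≈ 0.207339.

0.207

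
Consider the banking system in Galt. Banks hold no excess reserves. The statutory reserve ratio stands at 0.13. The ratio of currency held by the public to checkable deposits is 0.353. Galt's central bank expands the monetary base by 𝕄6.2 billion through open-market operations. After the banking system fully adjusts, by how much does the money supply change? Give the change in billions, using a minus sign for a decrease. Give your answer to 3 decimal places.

𝕄17.368 billion

The money multiplier is m = (1 + c) / (rr + c) = (1 + 0.353) / (0.13 + 0.353) ≈ 2.80124.
The purchase adds 6.2 billion of base, so ΔM = m × ΔMB = 2.80124 × (+6.2) ≈ 17.3677 billion.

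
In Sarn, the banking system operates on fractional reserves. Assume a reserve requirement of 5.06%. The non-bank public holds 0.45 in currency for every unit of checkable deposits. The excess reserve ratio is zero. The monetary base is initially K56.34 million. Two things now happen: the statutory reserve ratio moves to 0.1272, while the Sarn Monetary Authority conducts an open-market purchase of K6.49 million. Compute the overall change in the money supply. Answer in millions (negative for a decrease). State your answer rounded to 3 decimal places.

-5.353 million

Before: m₁ = (1 + 0.45) / (0.0506 + 0.45) ≈ 2.896524, MB₁ = 56.34, so M₁ = 2.896524 × 56.34 ≈ 163.1902 million.
After: m₂ = (1 + 0.45) / (0.1272 + 0.45) ≈ 2.512128, MB₂ = 56.34 + 6.49 = 62.83, so M₂ = 2.512128 × 62.83 ≈ 157.837 million.
ΔM = M₂ − M₁ = 157.837 − 163.1902 = -5.3532 million.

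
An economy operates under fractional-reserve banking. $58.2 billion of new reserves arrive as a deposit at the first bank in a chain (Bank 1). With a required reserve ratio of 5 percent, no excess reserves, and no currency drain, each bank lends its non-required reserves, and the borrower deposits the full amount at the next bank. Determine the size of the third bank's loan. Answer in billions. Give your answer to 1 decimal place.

Each bank lends a fraction (1 − rr) = 0.9500 of the deposit it receives, so Bank 3 receives 58.2·0.9500^2 and lends 58.2·0.9500^3 ≈ 49.8992 billion.

$49.9 billion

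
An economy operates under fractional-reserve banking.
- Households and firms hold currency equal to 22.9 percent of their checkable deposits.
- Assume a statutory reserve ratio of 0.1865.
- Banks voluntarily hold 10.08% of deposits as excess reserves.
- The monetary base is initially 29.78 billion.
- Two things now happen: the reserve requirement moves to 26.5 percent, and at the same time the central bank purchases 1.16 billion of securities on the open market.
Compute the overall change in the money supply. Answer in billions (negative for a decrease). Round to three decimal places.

Before: m₁ = (1 + 0.229) / (0.1865 + 0.1008 + 0.229) ≈ 2.380399, MB₁ = 29.78, so M₁ = 2.380399 × 29.78 ≈ 70.8883 billion.
After: m₂ = (1 + 0.229) / (0.265 + 0.1008 + 0.229) ≈ 2.066241, MB₂ = 29.78 + 1.16 = 30.94, so M₂ = 2.066241 × 30.94 ≈ 63.9295 billion.
ΔM = M₂ − M₁ = 63.9295 − 70.8883 = -6.9588 billion.

-6.959 billion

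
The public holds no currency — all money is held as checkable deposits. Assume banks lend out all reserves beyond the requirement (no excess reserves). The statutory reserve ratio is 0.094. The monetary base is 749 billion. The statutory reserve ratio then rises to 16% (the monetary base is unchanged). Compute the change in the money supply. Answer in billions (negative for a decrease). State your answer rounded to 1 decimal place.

-3286.8 billion

Initially m₁ = 1 / (0.094) ≈ 10.63830, so M₁ = 10.63830 × 749 = 7968.0867 billion.
After the change m₂ = 1 / (0.16) = 6.25, so M₂ = 6.25 × 749 = 4681.25 billion.
ΔM = M₂ − M₁ = 4681.25 − 7968.0867 = -3286.8367 billion.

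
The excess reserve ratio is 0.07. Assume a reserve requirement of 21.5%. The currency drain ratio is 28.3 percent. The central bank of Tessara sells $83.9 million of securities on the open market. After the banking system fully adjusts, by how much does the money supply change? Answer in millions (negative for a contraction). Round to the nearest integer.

The money multiplier is m = (1 + c) / (rr + e + c) = (1 + 0.283) / (0.215 + 0.07 + 0.283) ≈ 2.2588.
The sale removes 83.9 million of base, so ΔM = m × ΔMB = 2.2588 × (−83.9) ≈ -189.5133 million.

-190 million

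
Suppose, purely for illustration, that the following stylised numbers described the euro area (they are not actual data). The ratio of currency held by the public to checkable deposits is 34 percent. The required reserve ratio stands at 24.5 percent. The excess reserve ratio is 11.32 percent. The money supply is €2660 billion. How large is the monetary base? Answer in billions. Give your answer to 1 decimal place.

€1386.0 billion

The money multiplier is m = (1 + c) / (rr + e + c) = (1 + 0.34) / (0.245 + 0.1132 + 0.34) ≈ 1.919221.
MB = M / m = 2660 / 1.919221 ≈ 1385.979 billion.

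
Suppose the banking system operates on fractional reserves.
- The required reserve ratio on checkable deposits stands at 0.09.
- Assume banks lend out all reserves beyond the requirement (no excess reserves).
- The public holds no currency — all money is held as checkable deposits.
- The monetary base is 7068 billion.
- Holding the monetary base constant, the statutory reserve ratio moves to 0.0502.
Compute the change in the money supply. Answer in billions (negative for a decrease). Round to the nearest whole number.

Initially m₁ = 1 / (0.09) ≈ 11.11111, so M₁ = 11.11111 × 7068 ≈ 78533.3255 billion.
After the change m₂ = 1 / (0.0502) ≈ 19.92032, so M₂ = 19.92032 × 7068 ≈ 140796.8218 billion.
ΔM = M₂ − M₁ = 140796.8218 − 78533.3255 = 62263.4963 billion.

62263 billion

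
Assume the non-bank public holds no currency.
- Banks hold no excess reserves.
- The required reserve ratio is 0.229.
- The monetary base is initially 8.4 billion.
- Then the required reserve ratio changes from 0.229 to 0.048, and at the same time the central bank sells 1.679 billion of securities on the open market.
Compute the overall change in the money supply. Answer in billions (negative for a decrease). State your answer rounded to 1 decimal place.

103.3 billion

Before: m₁ = 1 / (0.229) ≈ 4.3668, MB₁ = 8.4, so M₁ = 4.3668 × 8.4 ≈ 36.6811 billion.
After: m₂ = 1 / (0.048) ≈ 20.8333, MB₂ = 8.4 − 1.679 = 6.721, so M₂ = 20.8333 × 6.721 ≈ 140.0206 billion.
ΔM = M₂ − M₁ = 140.0206 − 36.6811 = 103.3395 billion.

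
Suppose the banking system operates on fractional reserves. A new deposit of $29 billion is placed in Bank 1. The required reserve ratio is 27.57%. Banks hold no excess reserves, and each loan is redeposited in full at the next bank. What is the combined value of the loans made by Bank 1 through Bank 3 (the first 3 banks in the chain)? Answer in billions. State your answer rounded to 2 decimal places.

$47.24 billion

Bank i lends (1 − rr)^i of the original deposit: Bank 1 lends 29·0.7243 = 21.0047, Bank 2 lends 29·0.7243² ≈ 15.2137, and so on.
Summing a geometric series: total = 29·[0.7243·(1 − 0.7243^3) / (1 − 0.7243)] ≈ 47.2377 billion.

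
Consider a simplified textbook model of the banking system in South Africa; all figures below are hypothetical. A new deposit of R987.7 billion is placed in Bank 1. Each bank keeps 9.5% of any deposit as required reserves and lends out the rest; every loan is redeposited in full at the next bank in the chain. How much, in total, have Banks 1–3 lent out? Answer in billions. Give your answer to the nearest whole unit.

R2435 billion

Bank i lends (1 − rr)^i of the original deposit: Bank 1 lends 987.7·0.9050 = 893.8685, Bank 2 lends 987.7·0.9050² ≈ 808.9510, and so on.
Summing a geometric series: total = 987.7·[0.9050·(1 − 0.9050^3) / (1 − 0.9050)] ≈ 2434.9201 billion.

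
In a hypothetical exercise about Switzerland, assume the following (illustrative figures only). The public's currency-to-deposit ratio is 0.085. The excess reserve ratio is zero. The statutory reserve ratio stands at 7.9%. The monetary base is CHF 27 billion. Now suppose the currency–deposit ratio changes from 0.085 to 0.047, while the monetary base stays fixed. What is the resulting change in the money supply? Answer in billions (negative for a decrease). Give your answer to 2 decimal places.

Initially m₁ = (1 + 0.085) / (0.079 + 0.085) ≈ 6.61585, so M₁ = 6.61585 × 27 ≈ 178.6279 billion.
After the change m₂ = (1 + 0.047) / (0.079 + 0.047) ≈ 8.30952, so M₂ = 8.30952 × 27 ≈ 224.357 billion.
ΔM = M₂ − M₁ = 224.357 − 178.6279 = 45.7291 billion.

CHF 45.73 billion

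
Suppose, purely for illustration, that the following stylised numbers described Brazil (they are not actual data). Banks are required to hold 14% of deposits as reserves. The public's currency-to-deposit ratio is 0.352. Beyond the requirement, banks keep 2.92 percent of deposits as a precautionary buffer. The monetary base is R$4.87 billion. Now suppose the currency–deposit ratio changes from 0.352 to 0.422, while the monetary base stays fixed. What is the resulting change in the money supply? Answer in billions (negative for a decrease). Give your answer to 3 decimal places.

Initially m₁ = (1 + 0.352) / (0.14 + 0.0292 + 0.352) ≈ 2.59401, so M₁ = 2.59401 × 4.87 ≈ 12.6328 billion.
After the change m₂ = (1 + 0.422) / (0.14 + 0.0292 + 0.422) ≈ 2.40528, so M₂ = 2.40528 × 4.87 ≈ 11.7137 billion.
ΔM = M₂ − M₁ = 11.7137 − 12.6328 = -0.9191 billion.

-0.919 billion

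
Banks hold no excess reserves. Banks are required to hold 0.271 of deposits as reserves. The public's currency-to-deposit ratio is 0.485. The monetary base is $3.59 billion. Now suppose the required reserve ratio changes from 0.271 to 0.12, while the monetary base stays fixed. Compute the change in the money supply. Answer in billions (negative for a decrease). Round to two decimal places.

Initially m₁ = (1 + 0.485) / (0.271 + 0.485) ≈ 1.9643, so M₁ = 1.9643 × 3.59 ≈ 7.0518 billion.
After the change m₂ = (1 + 0.485) / (0.12 + 0.485) ≈ 2.4545, so M₂ = 2.4545 × 3.59 ≈ 8.8117 billion.
ΔM = M₂ − M₁ = 8.8117 − 7.0518 = 1.7599 billion.

$1.76 billion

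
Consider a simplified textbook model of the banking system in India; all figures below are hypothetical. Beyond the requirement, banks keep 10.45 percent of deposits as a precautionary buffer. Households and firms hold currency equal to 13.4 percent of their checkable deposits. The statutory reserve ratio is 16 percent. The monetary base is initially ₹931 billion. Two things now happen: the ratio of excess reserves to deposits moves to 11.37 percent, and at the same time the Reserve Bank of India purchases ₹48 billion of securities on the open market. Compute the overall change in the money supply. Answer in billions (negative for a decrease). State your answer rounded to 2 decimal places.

Before: m₁ = (1 + 0.134) / (0.16 + 0.1045 + 0.134) ≈ 2.845671, MB₁ = 931, so M₁ = 2.845671 × 931 ≈ 2649.3197 billion.
After: m₂ = (1 + 0.134) / (0.16 + 0.1137 + 0.134) ≈ 2.781457, MB₂ = 931 + 48 = 979, so M₂ = 2.781457 × 979 ≈ 2723.0464 billion.
ΔM = M₂ − M₁ = 2723.0464 − 2649.3197 = 73.7267 billion.

₹73.73 billion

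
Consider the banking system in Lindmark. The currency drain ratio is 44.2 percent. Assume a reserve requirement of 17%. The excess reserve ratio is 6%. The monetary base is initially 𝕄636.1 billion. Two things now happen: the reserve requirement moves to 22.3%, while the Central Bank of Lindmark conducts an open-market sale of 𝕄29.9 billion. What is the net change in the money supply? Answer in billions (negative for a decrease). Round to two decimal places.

Before: m₁ = (1 + 0.442) / (0.17 + 0.06 + 0.442) ≈ 2.145833, MB₁ = 636.1, so M₁ = 2.145833 × 636.1 ≈ 1364.9644 billion.
After: m₂ = (1 + 0.442) / (0.223 + 0.06 + 0.442) ≈ 1.988966, MB₂ = 636.1 − 29.9 = 606.2, so M₂ = 1.988966 × 606.2 ≈ 1205.7112 billion.
ΔM = M₂ − M₁ = 1205.7112 − 1364.9644 = -159.2532 billion.

-159.25 billion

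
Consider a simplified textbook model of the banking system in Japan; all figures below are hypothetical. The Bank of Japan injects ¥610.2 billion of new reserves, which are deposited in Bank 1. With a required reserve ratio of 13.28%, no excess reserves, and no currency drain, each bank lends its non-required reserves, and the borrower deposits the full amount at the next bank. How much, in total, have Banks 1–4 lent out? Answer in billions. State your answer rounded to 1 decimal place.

Bank i lends (1 − rr)^i of the original deposit: Bank 1 lends 610.2·0.8672 ≈ 529.1654, Bank 2 lends 610.2·0.8672² ≈ 458.8923, and so on.
Summing a geometric series: total = 610.2·[0.8672·(1 − 0.8672^4) / (1 − 0.8672)] ≈ 1731.1125 billion.

¥1731.1 billion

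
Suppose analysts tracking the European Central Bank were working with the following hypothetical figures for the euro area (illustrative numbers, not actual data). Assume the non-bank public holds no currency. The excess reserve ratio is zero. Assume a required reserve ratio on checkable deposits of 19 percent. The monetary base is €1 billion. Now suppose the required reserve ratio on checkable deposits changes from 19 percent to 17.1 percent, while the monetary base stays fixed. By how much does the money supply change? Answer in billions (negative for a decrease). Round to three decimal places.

Initially m₁ = 1 / (0.19) ≈ 5.2632, so M₁ = 5.2632 × 1 = 5.2632 billion.
After the change m₂ = 1 / (0.171) ≈ 5.8480, so M₂ = 5.8480 × 1 = 5.848 billion.
ΔM = M₂ − M₁ = 5.848 − 5.2632 = 0.5848 billion.

€0.585 billion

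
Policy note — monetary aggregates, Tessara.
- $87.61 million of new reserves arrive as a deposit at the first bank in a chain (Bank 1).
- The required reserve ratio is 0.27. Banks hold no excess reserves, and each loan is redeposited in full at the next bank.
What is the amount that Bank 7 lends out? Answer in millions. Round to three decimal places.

$9.679 million

Each bank lends a fraction (1 − rr) = 0.7300 of the deposit it receives, so Bank 7 receives 87.61·0.7300^6 and lends 87.61·0.7300^7 ≈ 9.6786 million.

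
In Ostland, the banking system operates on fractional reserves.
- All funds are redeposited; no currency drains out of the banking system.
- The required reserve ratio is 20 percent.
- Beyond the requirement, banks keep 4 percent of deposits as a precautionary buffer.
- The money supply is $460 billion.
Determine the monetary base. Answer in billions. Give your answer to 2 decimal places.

The money multiplier is m = 1 / (rr + e) = 1 / (0.2 + 0.04) ≈ 4.166667.
MB = M / m = 460 / 4.166667 ≈ 110.4 billion.

$110.40 billion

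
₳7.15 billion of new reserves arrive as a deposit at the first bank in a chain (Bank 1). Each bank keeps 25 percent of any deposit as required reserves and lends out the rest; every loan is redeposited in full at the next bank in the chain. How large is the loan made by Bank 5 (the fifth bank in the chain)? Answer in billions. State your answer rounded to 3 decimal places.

₳1.697 billion

Each bank lends a fraction (1 − rr) = 0.7500 of the deposit it receives, so Bank 5 receives 7.15·0.7500^4 and lends 7.15·0.7500^5 ≈ 1.6967 billion.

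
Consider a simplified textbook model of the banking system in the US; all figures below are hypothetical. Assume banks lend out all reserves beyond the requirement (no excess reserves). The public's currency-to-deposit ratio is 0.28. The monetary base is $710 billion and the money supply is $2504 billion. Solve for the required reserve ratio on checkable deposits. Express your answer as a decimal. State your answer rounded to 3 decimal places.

0.083

Using m = M/MB = 2504/710 ≈ 3.526761. Since m = (1 + c)/(c + rr + e), the denominator satisfies c + rr + e = (1 + c)/m = (1 + 0.28) / 3.526761 ≈ 0.362939.
With c = 0.28 and e = 0, the required reserve ratio on checkable deposits is 0.362939 − 0.28 − 0 = 0.082939.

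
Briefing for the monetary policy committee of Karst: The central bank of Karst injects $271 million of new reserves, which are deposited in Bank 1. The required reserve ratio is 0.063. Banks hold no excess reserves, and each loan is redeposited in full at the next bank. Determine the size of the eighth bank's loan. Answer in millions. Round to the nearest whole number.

Each bank lends a fraction (1 − rr) = 0.9370 of the deposit it receives, so Bank 8 receives 271·0.9370^7 and lends 271·0.9370^8 ≈ 161.0223 million.

$161 million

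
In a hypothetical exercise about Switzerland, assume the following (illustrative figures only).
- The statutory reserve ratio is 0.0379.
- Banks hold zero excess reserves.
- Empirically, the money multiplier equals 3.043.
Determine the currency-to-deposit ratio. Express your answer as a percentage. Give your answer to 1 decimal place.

43.3%

Using m = 3.043. From m = (1 + c)/(c + rr + e), rearranging gives 1 + c = m·(c + rr + e), so c·(1 − m) = m·(rr + e) − 1.
Hence c = [m·(rr + e) − 1]/(1 − m) = [3.043 × (0.0379 + 0) − 1] / (1 − 3.043) ≈ 0.433025.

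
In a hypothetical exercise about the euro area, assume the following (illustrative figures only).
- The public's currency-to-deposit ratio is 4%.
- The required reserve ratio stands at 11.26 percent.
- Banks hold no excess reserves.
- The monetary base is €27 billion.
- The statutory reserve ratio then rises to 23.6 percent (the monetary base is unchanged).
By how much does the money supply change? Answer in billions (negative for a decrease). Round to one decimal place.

-82.3 billion

Initially m₁ = (1 + 0.04) / (0.1126 + 0.04) ≈ 6.8152, so M₁ = 6.8152 × 27 = 184.0104 billion.
After the change m₂ = (1 + 0.04) / (0.236 + 0.04) ≈ 3.7681, so M₂ = 3.7681 × 27 = 101.7387 billion.
ΔM = M₂ − M₁ = 101.7387 − 184.0104 = -82.2717 billion.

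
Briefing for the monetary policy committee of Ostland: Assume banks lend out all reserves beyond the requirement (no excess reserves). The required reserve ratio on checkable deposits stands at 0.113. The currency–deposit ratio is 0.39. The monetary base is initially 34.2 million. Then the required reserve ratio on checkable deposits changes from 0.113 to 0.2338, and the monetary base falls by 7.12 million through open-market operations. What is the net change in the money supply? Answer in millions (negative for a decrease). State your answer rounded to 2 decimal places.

-34.17 million

Before: m₁ = (1 + 0.39) / (0.113 + 0.39) ≈ 2.76342, MB₁ = 34.2, so M₁ = 2.76342 × 34.2 ≈ 94.509 million.
After: m₂ = (1 + 0.39) / (0.2338 + 0.39) ≈ 2.22828, MB₂ = 34.2 − 7.12 = 27.08, so M₂ = 2.22828 × 27.08 ≈ 60.3418 million.
ΔM = M₂ − M₁ = 60.3418 − 94.509 = -34.1672 million.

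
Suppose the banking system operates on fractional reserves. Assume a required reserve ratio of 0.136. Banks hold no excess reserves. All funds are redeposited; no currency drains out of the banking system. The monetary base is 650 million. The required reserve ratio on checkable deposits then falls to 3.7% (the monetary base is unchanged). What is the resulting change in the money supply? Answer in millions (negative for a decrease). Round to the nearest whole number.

12788 million

Initially m₁ = 1 / (0.136) ≈ 7.3529, so M₁ = 7.3529 × 650 = 4779.385 million.
After the change m₂ = 1 / (0.037) ≈ 27.0270, so M₂ = 27.0270 × 650 = 17567.55 million.
ΔM = M₂ − M₁ = 17567.55 − 4779.385 = 12788.165 million.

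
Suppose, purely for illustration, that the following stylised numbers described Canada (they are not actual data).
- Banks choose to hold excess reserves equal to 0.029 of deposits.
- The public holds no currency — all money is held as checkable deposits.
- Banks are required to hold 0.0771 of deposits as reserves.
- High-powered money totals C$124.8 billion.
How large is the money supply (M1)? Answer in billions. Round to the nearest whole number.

The money multiplier is m = 1 / (rr + e) = 1 / (0.0771 + 0.029) ≈ 9.4251.
So M = m × MB = 9.4251 × 124.8 ≈ 1176.2525 billion.

C$1176 billion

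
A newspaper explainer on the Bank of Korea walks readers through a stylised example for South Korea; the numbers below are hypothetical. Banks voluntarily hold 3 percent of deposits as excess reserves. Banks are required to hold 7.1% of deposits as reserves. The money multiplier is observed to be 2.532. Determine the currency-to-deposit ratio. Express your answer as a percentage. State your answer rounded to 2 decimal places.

48.58%

Using m = 2.532. From m = (1 + c)/(c + rr + e), rearranging gives 1 + c = m·(c + rr + e), so c·(1 − m) = m·(rr + e) − 1.
Hence c = [m·(rr + e) − 1]/(1 − m) = [2.532 × (0.071 + 0.03) − 1] / (1 − 2.532) ≈ 0.485815.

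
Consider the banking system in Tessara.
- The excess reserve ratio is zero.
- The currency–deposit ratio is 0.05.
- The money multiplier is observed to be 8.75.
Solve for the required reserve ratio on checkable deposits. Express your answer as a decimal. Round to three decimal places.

0.070

Using m = 8.75. Since m = (1 + c)/(c + rr + e), the denominator satisfies c + rr + e = (1 + c)/m = (1 + 0.05) / 8.75 = 0.120000.
With c = 0.05 and e = 0, the required reserve ratio on checkable deposits is 0.120000 − 0.05 − 0 = 0.07.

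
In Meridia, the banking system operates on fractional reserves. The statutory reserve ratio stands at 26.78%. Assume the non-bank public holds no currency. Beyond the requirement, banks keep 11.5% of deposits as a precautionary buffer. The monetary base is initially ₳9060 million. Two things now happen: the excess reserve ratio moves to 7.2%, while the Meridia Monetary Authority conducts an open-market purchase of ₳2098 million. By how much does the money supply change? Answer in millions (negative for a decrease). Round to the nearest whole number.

Before: m₁ = 1 / (0.2678 + 0.115) ≈ 2.612330, MB₁ = 9060, so M₁ = 2.612330 × 9060 = 23667.7098 million.
After: m₂ = 1 / (0.2678 + 0.072) ≈ 2.942908, MB₂ = 9060 + 2098 = 11158, so M₂ = 2.942908 × 11158 ≈ 32836.9675 million.
ΔM = M₂ − M₁ = 32836.9675 − 23667.7098 = 9169.2577 million.

₳9169 million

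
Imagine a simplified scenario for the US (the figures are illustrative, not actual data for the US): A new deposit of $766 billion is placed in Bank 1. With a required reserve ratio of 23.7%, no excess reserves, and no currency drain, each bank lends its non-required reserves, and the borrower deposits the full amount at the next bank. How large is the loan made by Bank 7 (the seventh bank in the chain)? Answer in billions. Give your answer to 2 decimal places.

Each bank lends a fraction (1 − rr) = 0.7630 of the deposit it receives, so Bank 7 receives 766·0.7630^6 and lends 766·0.7630^7 ≈ 115.3189 billion.

$115.32 billion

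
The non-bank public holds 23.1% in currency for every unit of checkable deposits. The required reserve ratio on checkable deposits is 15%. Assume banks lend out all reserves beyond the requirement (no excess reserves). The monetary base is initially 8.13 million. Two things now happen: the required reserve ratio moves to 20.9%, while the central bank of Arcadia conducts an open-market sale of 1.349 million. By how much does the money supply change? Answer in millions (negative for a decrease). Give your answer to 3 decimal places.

Before: m₁ = (1 + 0.231) / (0.15 + 0.231) ≈ 3.23097, MB₁ = 8.13, so M₁ = 3.23097 × 8.13 ≈ 26.2678 million.
After: m₂ = (1 + 0.231) / (0.209 + 0.231) ≈ 2.79773, MB₂ = 8.13 − 1.349 = 6.781, so M₂ = 2.79773 × 6.781 ≈ 18.9714 million.
ΔM = M₂ − M₁ = 18.9714 − 26.2678 = -7.2964 million.

-7.296 million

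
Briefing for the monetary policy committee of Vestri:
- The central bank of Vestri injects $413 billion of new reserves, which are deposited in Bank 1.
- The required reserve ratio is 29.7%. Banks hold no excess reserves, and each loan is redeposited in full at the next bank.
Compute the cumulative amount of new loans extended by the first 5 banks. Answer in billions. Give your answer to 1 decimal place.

$809.7 billion

Bank i lends (1 − rr)^i of the original deposit: Bank 1 lends 413·0.7030 = 290.3390, Bank 2 lends 413·0.7030² ≈ 204.1083, and so on.
Summing a geometric series: total = 413·[0.7030·(1 − 0.7030^5) / (1 − 0.7030)] ≈ 809.7208 billion.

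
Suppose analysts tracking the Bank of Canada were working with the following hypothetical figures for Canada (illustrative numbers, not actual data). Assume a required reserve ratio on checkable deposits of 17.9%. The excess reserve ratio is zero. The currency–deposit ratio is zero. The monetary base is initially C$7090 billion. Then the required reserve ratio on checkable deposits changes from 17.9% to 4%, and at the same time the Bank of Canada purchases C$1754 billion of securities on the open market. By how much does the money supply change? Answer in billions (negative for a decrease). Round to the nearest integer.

C$181491 billion

Before: m₁ = 1 / (0.179) ≈ 5.58659, MB₁ = 7090, so M₁ = 5.58659 × 7090 = 39608.9231 billion.
After: m₂ = 1 / (0.04) = 25, MB₂ = 7090 + 1754 = 8844, so M₂ = 25 × 8844 = 221100 billion.
ΔM = M₂ − M₁ = 221100 − 39608.9231 = 181491.0769 billion.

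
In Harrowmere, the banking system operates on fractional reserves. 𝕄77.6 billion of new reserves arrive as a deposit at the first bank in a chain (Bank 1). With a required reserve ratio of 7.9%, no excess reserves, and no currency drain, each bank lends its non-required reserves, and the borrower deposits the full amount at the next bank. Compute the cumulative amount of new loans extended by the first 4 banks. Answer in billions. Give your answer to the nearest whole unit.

𝕄254 billion

Bank i lends (1 − rr)^i of the original deposit: Bank 1 lends 77.6·0.9210 = 71.4696, Bank 2 lends 77.6·0.9210² ≈ 65.8235, and so on.
Summing a geometric series: total = 77.6·[0.9210·(1 − 0.9210^4) / (1 − 0.9210)] ≈ 253.7507 billion.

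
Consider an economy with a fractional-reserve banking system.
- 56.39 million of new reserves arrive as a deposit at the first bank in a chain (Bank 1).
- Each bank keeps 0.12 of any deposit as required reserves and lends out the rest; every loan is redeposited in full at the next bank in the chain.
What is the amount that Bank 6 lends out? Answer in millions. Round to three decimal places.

26.188 million

Each bank lends a fraction (1 − rr) = 0.8800 of the deposit it receives, so Bank 6 receives 56.39·0.8800^5 and lends 56.39·0.8800^6 ≈ 26.1877 million.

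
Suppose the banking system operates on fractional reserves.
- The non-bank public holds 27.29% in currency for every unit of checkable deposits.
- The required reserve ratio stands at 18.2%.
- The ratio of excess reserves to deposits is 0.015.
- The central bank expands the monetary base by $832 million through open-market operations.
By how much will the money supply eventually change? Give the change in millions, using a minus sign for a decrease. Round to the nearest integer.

$2254 million

The money multiplier is m = (1 + c) / (rr + e + c) = (1 + 0.2729) / (0.182 + 0.015 + 0.2729) ≈ 2.7089.
The purchase adds 832 million of base, so ΔM = m × ΔMB = 2.7089 × (+832) = 2253.8048 million.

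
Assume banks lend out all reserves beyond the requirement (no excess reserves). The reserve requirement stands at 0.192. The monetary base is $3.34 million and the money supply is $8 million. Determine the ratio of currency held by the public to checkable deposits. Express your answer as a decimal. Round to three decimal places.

Using m = M/MB = 8/3.34 ≈ 2.395210. From m = (1 + c)/(c + rr + e), rearranging gives 1 + c = m·(c + rr + e), so c·(1 − m) = m·(rr + e) − 1.
Hence c = [m·(rr + e) − 1]/(1 − m) = [2.395210 × (0.192 + 0) − 1] / (1 − 2.395210) ≈ 0.387124.

0.387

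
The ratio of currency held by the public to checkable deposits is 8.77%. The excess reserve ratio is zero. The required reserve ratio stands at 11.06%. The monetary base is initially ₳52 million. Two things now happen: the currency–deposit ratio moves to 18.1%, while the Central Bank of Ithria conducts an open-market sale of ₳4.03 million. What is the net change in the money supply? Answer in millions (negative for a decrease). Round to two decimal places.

-90.94 million

Before: m₁ = (1 + 0.0877) / (0.1106 + 0.0877) ≈ 5.48512, MB₁ = 52, so M₁ = 5.48512 × 52 ≈ 285.2262 million.
After: m₂ = (1 + 0.181) / (0.1106 + 0.181) ≈ 4.05007, MB₂ = 52 − 4.03 = 47.97, so M₂ = 4.05007 × 47.97 ≈ 194.2819 million.
ΔM = M₂ − M₁ = 194.2819 − 285.2262 = -90.9443 million.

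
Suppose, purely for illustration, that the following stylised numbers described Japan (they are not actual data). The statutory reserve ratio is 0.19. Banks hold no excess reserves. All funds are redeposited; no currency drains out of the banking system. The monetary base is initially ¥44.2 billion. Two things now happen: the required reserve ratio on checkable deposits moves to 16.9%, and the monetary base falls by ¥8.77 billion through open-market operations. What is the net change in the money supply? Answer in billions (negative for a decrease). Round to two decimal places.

Before: m₁ = 1 / (0.19) ≈ 5.26316, MB₁ = 44.2, so M₁ = 5.26316 × 44.2 ≈ 232.6317 billion.
After: m₂ = 1 / (0.169) ≈ 5.91716, MB₂ = 44.2 − 8.77 = 35.43, so M₂ = 5.91716 × 35.43 ≈ 209.645 billion.
ΔM = M₂ − M₁ = 209.645 − 232.6317 = -22.9867 billion.

-22.99 billion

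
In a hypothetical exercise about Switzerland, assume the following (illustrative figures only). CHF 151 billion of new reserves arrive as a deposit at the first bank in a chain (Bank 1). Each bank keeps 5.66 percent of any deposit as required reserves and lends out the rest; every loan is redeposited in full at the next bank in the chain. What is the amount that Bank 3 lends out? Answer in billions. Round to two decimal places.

CHF 126.78 billion

Each bank lends a fraction (1 − rr) = 0.9434 of the deposit it receives, so Bank 3 receives 151·0.9434^2 and lends 151·0.9434^3 ≈ 126.7840 billion.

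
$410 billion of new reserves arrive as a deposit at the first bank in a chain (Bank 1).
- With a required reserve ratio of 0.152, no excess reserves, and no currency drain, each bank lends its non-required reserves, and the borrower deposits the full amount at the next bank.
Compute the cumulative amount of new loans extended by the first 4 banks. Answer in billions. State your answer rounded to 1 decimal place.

Bank i lends (1 − rr)^i of the original deposit: Bank 1 lends 410·0.8480 = 347.6800, Bank 2 lends 410·0.8480² ≈ 294.8326, and so on.
Summing a geometric series: total = 410·[0.8480·(1 − 0.8480^4) / (1 − 0.8480)] ≈ 1104.5460 billion.

$1104.5 billion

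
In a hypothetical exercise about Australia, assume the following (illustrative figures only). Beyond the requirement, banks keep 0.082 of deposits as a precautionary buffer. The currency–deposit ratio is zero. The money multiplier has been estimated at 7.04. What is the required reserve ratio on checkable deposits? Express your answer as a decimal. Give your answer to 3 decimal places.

0.060

Using m = 7.04. Since m = (1 + c)/(c + rr + e), the denominator satisfies c + rr + e = (1 + c)/m = (1 + 0) / 7.04 ≈ 0.142045.
With c = 0 and e = 0.082, the required reserve ratio on checkable deposits is 0.142045 − 0 − 0.082 = 0.060045.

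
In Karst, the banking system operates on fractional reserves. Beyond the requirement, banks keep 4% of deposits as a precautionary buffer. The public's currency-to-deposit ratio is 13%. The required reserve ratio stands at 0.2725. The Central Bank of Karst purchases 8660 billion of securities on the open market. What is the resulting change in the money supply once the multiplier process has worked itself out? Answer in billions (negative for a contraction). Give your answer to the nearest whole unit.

The money multiplier is m = (1 + c) / (rr + e + c) = (1 + 0.13) / (0.2725 + 0.04 + 0.13) ≈ 2.55367.
The purchase adds 8660 billion of base, so ΔM = m × ΔMB = 2.55367 × (+8660) = 22114.7822 billion.

22115 billion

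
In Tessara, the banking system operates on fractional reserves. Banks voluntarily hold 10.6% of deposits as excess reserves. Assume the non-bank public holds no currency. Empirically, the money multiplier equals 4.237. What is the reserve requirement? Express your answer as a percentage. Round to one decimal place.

13.0%

Using m = 4.237. Since m = (1 + c)/(c + rr + e), the denominator satisfies c + rr + e = (1 + c)/m = (1 + 0) / 4.237 ≈ 0.236016.
With c = 0 and e = 0.106, the reserve requirement is 0.236016 − 0 − 0.106 = 0.130016.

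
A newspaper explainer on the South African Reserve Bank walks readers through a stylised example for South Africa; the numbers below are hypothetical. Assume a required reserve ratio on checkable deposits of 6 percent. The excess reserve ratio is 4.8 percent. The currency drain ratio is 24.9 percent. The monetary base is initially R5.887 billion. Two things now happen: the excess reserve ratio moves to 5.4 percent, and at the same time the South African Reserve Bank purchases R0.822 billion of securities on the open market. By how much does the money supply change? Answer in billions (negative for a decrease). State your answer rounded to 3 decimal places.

Before: m₁ = (1 + 0.249) / (0.06 + 0.048 + 0.249) ≈ 3.49860, MB₁ = 5.887, so M₁ = 3.49860 × 5.887 ≈ 20.5963 billion.
After: m₂ = (1 + 0.249) / (0.06 + 0.054 + 0.249) ≈ 3.44077, MB₂ = 5.887 + 0.822 = 6.709, so M₂ = 3.44077 × 6.709 ≈ 23.0841 billion.
ΔM = M₂ − M₁ = 23.0841 − 20.5963 = 2.4878 billion.

R2.488 billion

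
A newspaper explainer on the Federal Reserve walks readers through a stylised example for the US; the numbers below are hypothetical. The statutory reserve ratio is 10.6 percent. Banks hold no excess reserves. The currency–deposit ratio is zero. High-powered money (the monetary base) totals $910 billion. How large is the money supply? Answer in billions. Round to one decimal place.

With no currency drain or excess reserves, the money multiplier is m = 1/rr = 1/0.106 ≈ 9.43396.
Money supply M = m × MB = 9.43396 × 910 = 8584.9036 billion.

$8584.9 billion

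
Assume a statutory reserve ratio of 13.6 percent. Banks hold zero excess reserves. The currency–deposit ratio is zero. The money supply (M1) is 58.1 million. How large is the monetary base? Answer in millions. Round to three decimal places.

7.902 million

With no currency drain and no excess reserves, the money multiplier is m = 1/rr = 1/0.136 ≈ 7.352941.
The monetary base is MB = M / m = 58.1 / 7.352941 ≈ 7.9016 million.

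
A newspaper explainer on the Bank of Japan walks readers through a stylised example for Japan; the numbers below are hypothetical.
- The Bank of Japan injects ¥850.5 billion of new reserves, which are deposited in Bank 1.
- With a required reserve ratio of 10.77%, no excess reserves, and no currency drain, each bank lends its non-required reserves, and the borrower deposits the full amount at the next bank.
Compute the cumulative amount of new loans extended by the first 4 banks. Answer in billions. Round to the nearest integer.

¥2579 billion

Bank i lends (1 − rr)^i of the original deposit: Bank 1 lends 850.5·0.8923 ≈ 758.9012, Bank 2 lends 850.5·0.8923² ≈ 677.1675, and so on.
Summing a geometric series: total = 850.5·[0.8923·(1 − 0.8923^4) / (1 − 0.8923)] ≈ 2579.4655 billion.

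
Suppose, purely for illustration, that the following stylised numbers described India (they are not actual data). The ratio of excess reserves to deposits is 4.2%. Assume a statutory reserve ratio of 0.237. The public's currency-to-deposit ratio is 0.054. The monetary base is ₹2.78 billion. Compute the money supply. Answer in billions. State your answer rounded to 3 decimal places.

₹8.799 billion

The money multiplier is m = (1 + c) / (rr + e + c) = (1 + 0.054) / (0.237 + 0.042 + 0.054) ≈ 3.16517.
So M = m × MB = 3.16517 × 2.78 ≈ 8.7992 billion.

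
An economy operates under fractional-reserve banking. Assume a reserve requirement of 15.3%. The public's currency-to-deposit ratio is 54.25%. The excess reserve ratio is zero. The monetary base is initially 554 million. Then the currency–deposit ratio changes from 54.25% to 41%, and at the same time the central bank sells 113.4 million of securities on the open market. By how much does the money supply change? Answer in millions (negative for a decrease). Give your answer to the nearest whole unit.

Before: m₁ = (1 + 0.5425) / (0.153 + 0.5425) ≈ 2.2178, MB₁ = 554, so M₁ = 2.2178 × 554 = 1228.6612 million.
After: m₂ = (1 + 0.41) / (0.153 + 0.41) ≈ 2.5044, MB₂ = 554 − 113.4 = 440.6, so M₂ = 2.5044 × 440.6 ≈ 1103.4386 million.
ΔM = M₂ − M₁ = 1103.4386 − 1228.6612 = -125.2226 million.

-125 million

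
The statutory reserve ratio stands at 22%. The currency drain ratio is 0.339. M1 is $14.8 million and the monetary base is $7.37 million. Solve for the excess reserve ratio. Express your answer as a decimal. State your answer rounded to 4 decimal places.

0.1078

Using m = M/MB = 14.8/7.37 ≈ 2.008141. Since m = (1 + c)/(c + rr + e), the denominator satisfies c + rr + e = (1 + c)/m = (1 + 0.339) / 2.008141 ≈ 0.666786.
With c = 0.339 and rr = 0.22, the excess reserve ratio is 0.666786 − 0.339 − 0.22 = 0.107786.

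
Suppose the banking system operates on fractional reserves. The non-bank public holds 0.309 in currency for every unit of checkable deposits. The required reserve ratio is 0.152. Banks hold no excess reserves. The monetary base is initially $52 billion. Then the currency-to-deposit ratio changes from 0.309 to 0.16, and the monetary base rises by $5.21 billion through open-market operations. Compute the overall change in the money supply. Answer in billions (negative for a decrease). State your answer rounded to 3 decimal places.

Before: m₁ = (1 + 0.309) / (0.152 + 0.309) ≈ 2.839479, MB₁ = 52, so M₁ = 2.839479 × 52 ≈ 147.6529 billion.
After: m₂ = (1 + 0.16) / (0.152 + 0.16) ≈ 3.717949, MB₂ = 52 + 5.21 = 57.21, so M₂ = 3.717949 × 57.21 ≈ 212.7039 billion.
ΔM = M₂ − M₁ = 212.7039 − 147.6529 = 65.051 billion.

$65.051 billion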